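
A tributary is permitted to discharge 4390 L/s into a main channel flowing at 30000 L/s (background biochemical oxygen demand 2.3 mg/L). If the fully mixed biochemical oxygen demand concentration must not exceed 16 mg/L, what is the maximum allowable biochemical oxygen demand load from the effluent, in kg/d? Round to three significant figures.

Mass balance at the limit: 30000·2.300 + 4390·Cₑ = 34390·16 → Cₑ = 109.6 mg/L.
4390 L/s = 4.390 m³/s. Load = 4.390 m³/s × 109.6 g/m³ × 86 400 s/d = 41580 kg/d.

41600 kg/d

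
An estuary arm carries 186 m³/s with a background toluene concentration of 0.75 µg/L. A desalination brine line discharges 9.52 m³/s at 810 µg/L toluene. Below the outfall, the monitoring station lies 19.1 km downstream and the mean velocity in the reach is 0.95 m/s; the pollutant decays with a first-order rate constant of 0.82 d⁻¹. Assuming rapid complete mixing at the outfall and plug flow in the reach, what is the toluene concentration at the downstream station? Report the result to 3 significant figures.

Mass balance: C = (186.0·0.7500 + 9.520·810.0) / 195.5 = 7851/195.5 = 40.15 µg/L.
Travel time t = 19.1·1000 / 0.95 = 20110 s = 5.585 h.
After decay, C = 40.15 × e^(−kt) = 40.15 × 0.8263 = 33.18 µg/L.

33.2 µg/L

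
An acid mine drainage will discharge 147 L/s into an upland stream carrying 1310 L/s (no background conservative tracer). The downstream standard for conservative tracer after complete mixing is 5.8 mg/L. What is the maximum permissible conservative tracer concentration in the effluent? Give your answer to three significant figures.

57.5 mg/L

At the limit, (Qr·Cr + Qe·Cₑ)/(Qr + Qe) = 5.8:
Cₑ = (1457·5.8 − 1310·0) / 147.0 = 57.49 mg/L.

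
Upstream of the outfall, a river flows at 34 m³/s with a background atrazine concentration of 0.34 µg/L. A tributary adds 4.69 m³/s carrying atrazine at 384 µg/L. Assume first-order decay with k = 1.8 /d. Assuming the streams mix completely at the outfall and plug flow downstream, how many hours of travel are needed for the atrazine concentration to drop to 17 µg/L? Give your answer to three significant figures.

Mass balance: C = (34.00·0.3400 + 4.690·384.0) / 38.69 = 1813/38.69 = 46.85 µg/L.
46.85·exp(−k·t) = 17 → t = ln(46.85/17)/k = 48660 s = 13.52 h.

13.5 h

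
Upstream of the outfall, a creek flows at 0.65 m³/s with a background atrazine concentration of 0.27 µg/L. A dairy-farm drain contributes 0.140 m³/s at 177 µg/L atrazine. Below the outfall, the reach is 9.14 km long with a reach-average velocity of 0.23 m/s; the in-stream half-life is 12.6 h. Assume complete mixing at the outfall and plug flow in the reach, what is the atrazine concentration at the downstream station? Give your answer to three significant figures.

17.2 µg/L

After mixing, C = (0.6500·0.2700 + 0.1400·177.0) / 0.7900 = 24.96/0.7900 = 31.59 µg/L.
Travel time t = 9.14·1000 / 0.23 = 39740 s = 11.04 h.
Half-life 12.6 h → k = ln 2 / 12.6 = 0.05501 h⁻¹ = 1.320 d⁻¹.
After decay, C = 31.59 × e^(−kt) = 31.59 × 0.5448 = 17.21 µg/L.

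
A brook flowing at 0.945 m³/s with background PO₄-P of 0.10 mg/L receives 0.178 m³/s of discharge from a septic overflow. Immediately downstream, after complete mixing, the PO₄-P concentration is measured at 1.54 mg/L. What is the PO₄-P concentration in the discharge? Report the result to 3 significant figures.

Mass balance: 0.9450·0.1000 + 0.1780·Cₑ = 1.123·1.540
→ Cₑ = (1.123·1.540 − 0.9450·0.1000) / 0.1780 = 9.185 mg/L.

9.18 mg/L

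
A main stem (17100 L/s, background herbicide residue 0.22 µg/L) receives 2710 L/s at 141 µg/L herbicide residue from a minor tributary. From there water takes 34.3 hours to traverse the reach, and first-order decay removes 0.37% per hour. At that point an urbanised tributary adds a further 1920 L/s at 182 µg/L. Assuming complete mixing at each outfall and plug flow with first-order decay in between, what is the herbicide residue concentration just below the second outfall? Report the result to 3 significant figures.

Conservation of mass: C = (17100·0.2200 + 2710·141.0) / 19810 = 385900/19810 = 19.48 µg/L; combined flow 19810 L/s.
0.37%/h lost → k = −ln(1 − 0.0037) = 0.003707 h⁻¹.
Decay over the reach: 19.48·exp(−kt) = 19.48·0.8806 = 17.15 µg/L.
At the second outfall, C = (19810·17.15 + 1920·182.0) / (19810 + 1920) = 31.72 µg/L.

31.7 µg/L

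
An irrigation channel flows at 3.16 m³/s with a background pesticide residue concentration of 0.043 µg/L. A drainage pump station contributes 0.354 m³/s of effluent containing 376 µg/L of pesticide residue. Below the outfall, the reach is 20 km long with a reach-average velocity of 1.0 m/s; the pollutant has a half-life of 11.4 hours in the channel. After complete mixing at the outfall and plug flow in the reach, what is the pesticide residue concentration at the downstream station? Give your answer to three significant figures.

After mixing, C = (3.160·0.04300 + 0.3540·376.0) / 3.514 = 133.2/3.514 = 37.92 µg/L.
Travel time t = 20·1000 / 1.0 = 20000 s = 5.556 h.
Half-life 11.4 h → k = ln 2 / 11.4 = 0.06080 h⁻¹ = 1.459 d⁻¹.
After decay, C = 37.92 × e^(−kt) = 37.92 × 0.7133 = 27.05 µg/L.

27.0 µg/L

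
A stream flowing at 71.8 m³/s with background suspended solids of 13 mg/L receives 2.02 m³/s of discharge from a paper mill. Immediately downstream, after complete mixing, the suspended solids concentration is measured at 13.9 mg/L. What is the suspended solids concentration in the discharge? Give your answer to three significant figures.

45.9 mg/L

Mass balance: 71.80·13.00 + 2.020·Cₑ = 73.82·13.90
→ Cₑ = (73.82·13.90 − 71.80·13.00) / 2.020 = 45.89 mg/L.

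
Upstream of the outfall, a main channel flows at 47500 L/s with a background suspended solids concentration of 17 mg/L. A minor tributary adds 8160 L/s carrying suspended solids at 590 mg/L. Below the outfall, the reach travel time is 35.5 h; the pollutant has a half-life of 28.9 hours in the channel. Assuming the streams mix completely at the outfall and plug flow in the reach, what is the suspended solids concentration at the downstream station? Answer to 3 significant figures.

43.1 mg/L

After mixing, C = (47500·17.00 + 8160·590.0) / 55660 = 5622000/55660 = 101.0 mg/L.
Half-life 28.9 h → k = ln 2 / 28.9 = 0.02398 h⁻¹ = 0.5756 d⁻¹.
Applying C = C₀e^(−kt): 101.0 × 0.4268 = 43.11 mg/L.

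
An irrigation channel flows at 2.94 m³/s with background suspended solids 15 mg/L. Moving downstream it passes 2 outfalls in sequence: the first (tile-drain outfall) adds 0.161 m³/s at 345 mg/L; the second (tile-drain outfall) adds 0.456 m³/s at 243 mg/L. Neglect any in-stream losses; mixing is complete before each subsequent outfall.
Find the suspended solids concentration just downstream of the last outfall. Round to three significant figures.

59.2 mg/L

Outfall 1: combined Q = 3.101 m³/s; C = (2.940·15.00 + 0.1610·345.0)/3.101 = 32.13 mg/L.
Outfall 2: combined Q = 3.557 m³/s; C = (3.101·32.13 + 0.4560·243.0)/3.557 = 59.17 mg/L.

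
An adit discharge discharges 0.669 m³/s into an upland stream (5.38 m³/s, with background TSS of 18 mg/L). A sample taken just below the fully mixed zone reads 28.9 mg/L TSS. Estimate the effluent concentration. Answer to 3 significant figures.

Mass balance: 5.380·18.00 + 0.6690·Cₑ = 6.049·28.90
→ Cₑ = (6.049·28.90 − 5.380·18.00) / 0.6690 = 116.6 mg/L.

117 mg/L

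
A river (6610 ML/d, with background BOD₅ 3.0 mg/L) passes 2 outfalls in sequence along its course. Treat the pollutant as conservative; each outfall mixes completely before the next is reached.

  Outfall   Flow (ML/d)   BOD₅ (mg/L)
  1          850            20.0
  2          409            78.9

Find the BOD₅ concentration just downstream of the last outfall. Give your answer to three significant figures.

8.78 mg/L

After outfall 1: Q = 6610 + 850.0 = 7460 ML/d; C = (6610·3.000 + 850.0·20.00)/7460 = 4.937 mg/L.
After outfall 2: Q = 7460 + 409.0 = 7869 ML/d; C = (7460·4.937 + 409.0·78.90)/7869 = 8.781 mg/L.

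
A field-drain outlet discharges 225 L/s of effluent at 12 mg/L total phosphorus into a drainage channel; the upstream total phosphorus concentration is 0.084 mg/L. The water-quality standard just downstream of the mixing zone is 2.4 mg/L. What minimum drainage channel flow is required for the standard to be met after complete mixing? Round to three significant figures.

933 L/s

Set C_mix = 2.4: (Q·0.08400 + 225.0·12.00) / (Q + 225.0) = 2.4
→ Q = 225.0·(12.00 − 2.4)/(2.4 − 0.08400) = 932.6 L/s.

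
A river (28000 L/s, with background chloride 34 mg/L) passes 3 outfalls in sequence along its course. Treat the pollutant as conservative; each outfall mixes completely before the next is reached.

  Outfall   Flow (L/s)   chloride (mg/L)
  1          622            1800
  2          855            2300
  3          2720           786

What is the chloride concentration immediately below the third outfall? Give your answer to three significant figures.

192 mg/L

Below outfall 1: Q → 28620 L/s, C = (28000·34.00 + 622.0·1800)/28620 = 72.38 mg/L.
Below outfall 2: Q → 29480 L/s, C = (28620·72.38 + 855.0·2300)/29480 = 137.0 mg/L.
Below outfall 3: Q → 32200 L/s, C = (29480·137.0 + 2720·786.0)/32200 = 191.8 mg/L.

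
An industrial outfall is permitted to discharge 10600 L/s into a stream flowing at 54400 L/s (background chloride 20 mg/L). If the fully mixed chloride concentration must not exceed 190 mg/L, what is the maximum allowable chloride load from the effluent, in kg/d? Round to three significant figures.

Mass balance at the limit: 54400·20.00 + 10600·Cₑ = 65000·190 → Cₑ = 1062 mg/L.
10600 L/s = 10.60 m³/s. Load = 10.60 m³/s × 1062 g/m³ × 86 400 s/d = 973000 kg/d.

973000 kg/d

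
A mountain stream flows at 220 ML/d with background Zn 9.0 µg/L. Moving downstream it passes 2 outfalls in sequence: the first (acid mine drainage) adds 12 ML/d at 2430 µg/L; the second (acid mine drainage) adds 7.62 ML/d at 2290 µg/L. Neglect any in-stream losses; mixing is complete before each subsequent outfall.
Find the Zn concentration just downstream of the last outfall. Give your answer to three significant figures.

203 µg/L

Below outfall 1: Q → 232.0 ML/d, C = (220.0·9.000 + 12.00·2430)/232.0 = 134.2 µg/L.
Below outfall 2: Q → 239.6 ML/d, C = (232.0·134.2 + 7.620·2290)/239.6 = 202.8 µg/L.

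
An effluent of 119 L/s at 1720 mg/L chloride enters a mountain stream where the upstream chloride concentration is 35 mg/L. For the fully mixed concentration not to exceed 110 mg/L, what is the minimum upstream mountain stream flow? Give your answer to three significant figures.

2550 L/s

Set C_mix = 110: (Q·35.00 + 119.0·1720) / (Q + 119.0) = 110
→ Q = 119.0·(1720 − 110)/(110 − 35.00) = 2555 L/s.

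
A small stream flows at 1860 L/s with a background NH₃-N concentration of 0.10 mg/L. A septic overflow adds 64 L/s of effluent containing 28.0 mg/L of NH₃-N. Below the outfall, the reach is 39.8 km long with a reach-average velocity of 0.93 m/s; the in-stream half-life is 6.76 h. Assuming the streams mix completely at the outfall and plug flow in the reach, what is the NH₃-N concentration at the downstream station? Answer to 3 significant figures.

Mixed concentration C = ΣQC/ΣQ = (1860·0.1000 + 64.00·28.00) / 1924 = 1978/1924 = 1.028 mg/L.
Travel time t = 39.8·1000 / 0.93 = 42800 s = 11.89 h.
Half-life 6.76 h → k = ln 2 / 6.76 = 0.1025 h⁻¹ = 2.461 d⁻¹.
First-order decay: C = 1.028·exp(−k·t) = 1.028·0.2955 = 0.3038 mg/L.

0.304 mg/L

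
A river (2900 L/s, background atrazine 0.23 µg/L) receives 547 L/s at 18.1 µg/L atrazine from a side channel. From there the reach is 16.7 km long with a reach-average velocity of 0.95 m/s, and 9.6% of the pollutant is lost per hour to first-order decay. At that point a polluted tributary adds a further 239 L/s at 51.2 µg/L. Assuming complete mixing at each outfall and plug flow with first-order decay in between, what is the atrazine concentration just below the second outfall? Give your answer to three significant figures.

5.07 µg/L

Conservation of mass: C = (2900·0.2300 + 547.0·18.10) / 3447 = 10570/3447 = 3.066 µg/L; combined flow 3447 L/s.
Travel time t = 16.7·1000 / 0.95 = 17580 s = 4.883 h.
9.6%/h lost → k = −ln(1 − 0.096) = 0.1009 h⁻¹.
After decay, C = 3.066 × e^(−kt) = 3.066 × 0.6109 = 1.873 µg/L.
Second outfall: C = (3447·1.873 + 239.0·51.20)/3686 = 5.071 µg/L.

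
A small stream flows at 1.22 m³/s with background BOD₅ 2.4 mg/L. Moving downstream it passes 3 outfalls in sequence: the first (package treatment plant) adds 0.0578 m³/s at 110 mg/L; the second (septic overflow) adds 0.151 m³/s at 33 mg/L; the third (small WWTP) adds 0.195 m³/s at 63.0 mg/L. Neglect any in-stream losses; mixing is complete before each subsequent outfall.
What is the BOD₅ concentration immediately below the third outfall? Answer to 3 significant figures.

16.4 mg/L

Outfall 1: combined Q = 1.278 m³/s; C = (1.220·2.400 + 0.05780·110.0)/1.278 = 7.267 mg/L.
Outfall 2: combined Q = 1.429 m³/s; C = (1.278·7.267 + 0.1510·33.00)/1.429 = 9.987 mg/L.
Outfall 3: combined Q = 1.624 m³/s; C = (1.429·9.987 + 0.1950·63.00)/1.624 = 16.35 mg/L.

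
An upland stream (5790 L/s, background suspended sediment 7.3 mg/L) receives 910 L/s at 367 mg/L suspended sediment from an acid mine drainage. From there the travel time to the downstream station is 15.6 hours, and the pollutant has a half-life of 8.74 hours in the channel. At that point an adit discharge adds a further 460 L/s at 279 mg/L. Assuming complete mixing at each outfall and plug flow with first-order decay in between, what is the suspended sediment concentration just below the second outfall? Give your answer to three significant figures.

Flow-weighted average: C = (5790·7.300 + 910.0·367.0) / 6700 = 376200/6700 = 56.15 mg/L; combined flow 6700 L/s.
Half-life 8.74 h → k = ln 2 / 8.74 = 0.07931 h⁻¹ = 1.903 d⁻¹.
After decay, C = 56.15 × e^(−kt) = 56.15 × 0.2902 = 16.30 mg/L.
Second outfall: C = (6700·16.30 + 460.0·279.0)/7160 = 33.17 mg/L.

33.2 mg/L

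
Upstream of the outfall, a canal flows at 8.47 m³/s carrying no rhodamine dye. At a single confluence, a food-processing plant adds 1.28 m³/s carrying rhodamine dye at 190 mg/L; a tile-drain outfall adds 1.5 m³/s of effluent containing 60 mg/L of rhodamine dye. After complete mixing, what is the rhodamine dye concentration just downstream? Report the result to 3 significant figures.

Flow-weighted average: C = (8.470·0 + 1.280·190.0 + 1.500·60.00) / 11.25 = 333.2/11.25 = 29.62 mg/L.

29.6 mg/L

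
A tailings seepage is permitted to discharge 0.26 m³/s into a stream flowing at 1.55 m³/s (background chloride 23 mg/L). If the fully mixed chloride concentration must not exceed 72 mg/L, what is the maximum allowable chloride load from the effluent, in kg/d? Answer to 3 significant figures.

Mass balance at the limit: 1.550·23.00 + 0.2600·Cₑ = 1.810·72 → Cₑ = 364.1 mg/L.
Load = 0.2600 m³/s × 364.1 g/m³ × 86 400 s/d = 8179 kg/d.

8180 kg/d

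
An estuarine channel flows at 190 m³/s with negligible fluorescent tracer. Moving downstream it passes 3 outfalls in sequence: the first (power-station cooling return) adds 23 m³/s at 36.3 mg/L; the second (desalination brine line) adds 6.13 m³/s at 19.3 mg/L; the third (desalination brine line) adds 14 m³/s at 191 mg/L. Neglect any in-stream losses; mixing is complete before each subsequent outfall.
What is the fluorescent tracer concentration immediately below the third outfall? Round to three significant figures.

15.6 mg/L

After outfall 1: Q = 190.0 + 23.00 = 213.0 m³/s; C = (190.0·0 + 23.00·36.30)/213.0 = 3.920 mg/L.
After outfall 2: Q = 213.0 + 6.130 = 219.1 m³/s; C = (213.0·3.920 + 6.130·19.30)/219.1 = 4.350 mg/L.
After outfall 3: Q = 219.1 + 14.00 = 233.1 m³/s; C = (219.1·4.350 + 14.00·191.0)/233.1 = 15.56 mg/L.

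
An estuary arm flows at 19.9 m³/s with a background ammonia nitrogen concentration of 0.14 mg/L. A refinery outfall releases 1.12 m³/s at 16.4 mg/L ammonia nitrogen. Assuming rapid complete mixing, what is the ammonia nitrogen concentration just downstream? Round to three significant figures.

1.01 mg/L

Flow-weighted average: C = (19.90·0.1400 + 1.120·16.40) / 21.02 = 21.15/21.02 = 1.006 mg/L.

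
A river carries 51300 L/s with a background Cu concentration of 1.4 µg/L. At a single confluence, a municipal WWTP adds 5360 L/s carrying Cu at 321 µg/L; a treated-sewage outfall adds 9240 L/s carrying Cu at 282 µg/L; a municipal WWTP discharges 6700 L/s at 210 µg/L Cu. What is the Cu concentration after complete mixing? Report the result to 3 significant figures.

80.0 µg/L

Mixed concentration C = ΣQC/ΣQ = (51300·1.400 + 5360·321.0 + 9240·282.0 + 6700·210.0) / 72600 = 5805000/72600 = 79.96 µg/L.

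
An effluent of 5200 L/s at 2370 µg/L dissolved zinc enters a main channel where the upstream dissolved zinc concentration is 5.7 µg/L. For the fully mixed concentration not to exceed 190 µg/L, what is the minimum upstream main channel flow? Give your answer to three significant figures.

Set C_mix = 190: (Q·5.700 + 5200·2370) / (Q + 5200) = 190
→ Q = 5200·(2370 − 190)/(190 − 5.700) = 61510 L/s.

61500 L/s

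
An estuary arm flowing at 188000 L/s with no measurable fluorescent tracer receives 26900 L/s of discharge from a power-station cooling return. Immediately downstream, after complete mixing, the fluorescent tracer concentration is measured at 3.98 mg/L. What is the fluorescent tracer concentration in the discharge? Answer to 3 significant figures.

Mass balance: 188000·0 + 26900·Cₑ = 214900·3.980
→ Cₑ = (214900·3.980 − 188000·0) / 26900 = 31.80 mg/L.

31.8 mg/L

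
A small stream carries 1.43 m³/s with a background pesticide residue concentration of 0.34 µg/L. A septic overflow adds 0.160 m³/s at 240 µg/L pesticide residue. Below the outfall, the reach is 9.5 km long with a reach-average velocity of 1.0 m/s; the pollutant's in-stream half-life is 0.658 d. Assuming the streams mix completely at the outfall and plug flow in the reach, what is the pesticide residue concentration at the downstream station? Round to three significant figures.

Mass balance: C = (1.430·0.3400 + 0.1600·240.0) / 1.590 = 38.89/1.590 = 24.46 µg/L.
Travel time t = 9.5·1000 / 1.0 = 9500 s = 2.639 h.
Half-life 0.658 d → k = ln 2 / 0.658 = 1.053 d⁻¹.
First-order decay: C = 24.46·exp(−k·t) = 24.46·0.8906 = 21.78 µg/L.

21.8 µg/L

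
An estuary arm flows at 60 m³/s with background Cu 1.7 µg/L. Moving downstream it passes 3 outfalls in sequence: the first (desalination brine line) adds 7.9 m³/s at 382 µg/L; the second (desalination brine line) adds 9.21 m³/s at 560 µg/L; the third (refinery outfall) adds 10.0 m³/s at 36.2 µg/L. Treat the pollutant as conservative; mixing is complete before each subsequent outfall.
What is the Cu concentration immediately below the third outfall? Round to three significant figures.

99.2 µg/L

After outfall 1: Q = 60.00 + 7.900 = 67.90 m³/s; C = (60.00·1.700 + 7.900·382.0)/67.90 = 45.95 µg/L.
After outfall 2: Q = 67.90 + 9.210 = 77.11 m³/s; C = (67.90·45.95 + 9.210·560.0)/77.11 = 107.3 µg/L.
After outfall 3: Q = 77.11 + 10.00 = 87.11 m³/s; C = (77.11·107.3 + 10.00·36.20)/87.11 = 99.18 µg/L.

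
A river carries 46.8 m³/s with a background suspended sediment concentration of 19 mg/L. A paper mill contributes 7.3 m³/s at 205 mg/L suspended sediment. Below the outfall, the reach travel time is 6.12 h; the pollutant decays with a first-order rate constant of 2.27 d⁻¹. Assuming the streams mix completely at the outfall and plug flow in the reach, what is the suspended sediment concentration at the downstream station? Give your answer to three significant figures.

Mass balance: C = (46.80·19.00 + 7.300·205.0) / 54.10 = 2386/54.10 = 44.10 mg/L.
First-order decay: C = 44.10·exp(−k·t) = 44.10·0.5605 = 24.72 mg/L.

24.7 mg/L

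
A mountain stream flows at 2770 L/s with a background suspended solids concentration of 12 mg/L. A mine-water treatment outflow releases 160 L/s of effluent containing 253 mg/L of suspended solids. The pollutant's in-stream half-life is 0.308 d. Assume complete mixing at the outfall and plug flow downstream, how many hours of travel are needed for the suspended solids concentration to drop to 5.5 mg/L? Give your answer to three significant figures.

16.2 h

Mass balance: C = (2770·12.00 + 160.0·253.0) / 2930 = 73720/2930 = 25.16 mg/L.
Half-life 0.308 d → k = ln 2 / 0.308 = 2.250 d⁻¹.
25.16·exp(−k·t) = 5.5 → t = ln(25.16/5.5)/k = 58380 s = 16.22 h.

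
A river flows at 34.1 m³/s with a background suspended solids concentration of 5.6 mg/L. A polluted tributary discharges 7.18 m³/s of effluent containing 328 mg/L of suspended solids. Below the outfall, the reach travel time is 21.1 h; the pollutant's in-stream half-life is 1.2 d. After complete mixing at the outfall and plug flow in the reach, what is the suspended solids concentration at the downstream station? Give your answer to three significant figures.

37.1 mg/L

Mixed concentration C = ΣQC/ΣQ = (34.10·5.600 + 7.180·328.0) / 41.28 = 2546/41.28 = 61.68 mg/L.
Half-life 1.2 d → k = ln 2 / 1.2 = 0.5776 d⁻¹.
Applying C = C₀e^(−kt): 61.68 × 0.6018 = 37.12 mg/L.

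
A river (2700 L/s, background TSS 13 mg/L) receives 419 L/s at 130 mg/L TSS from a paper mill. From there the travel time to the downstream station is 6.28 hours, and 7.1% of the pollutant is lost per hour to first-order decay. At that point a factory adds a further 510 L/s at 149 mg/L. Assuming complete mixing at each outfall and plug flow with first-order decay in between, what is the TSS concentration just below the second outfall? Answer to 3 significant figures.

36.5 mg/L

Conservation of mass: C = (2700·13.00 + 419.0·130.0) / 3119 = 89570/3119 = 28.72 mg/L; combined flow 3119 L/s.
7.1%/h lost → k = −ln(1 − 0.071) = 0.07365 h⁻¹.
Applying C = C₀e^(−kt): 28.72 × 0.6297 = 18.08 mg/L.
At the second outfall, C = (3119·18.08 + 510.0·149.0) / (3119 + 510.0) = 36.48 mg/L.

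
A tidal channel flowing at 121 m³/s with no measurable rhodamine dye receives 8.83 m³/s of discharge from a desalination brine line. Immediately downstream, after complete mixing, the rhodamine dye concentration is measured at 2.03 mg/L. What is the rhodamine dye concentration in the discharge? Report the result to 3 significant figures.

29.8 mg/L

Mass balance: 121.0·0 + 8.830·Cₑ = 129.8·2.030
→ Cₑ = (129.8·2.030 − 121.0·0) / 8.830 = 29.85 mg/L.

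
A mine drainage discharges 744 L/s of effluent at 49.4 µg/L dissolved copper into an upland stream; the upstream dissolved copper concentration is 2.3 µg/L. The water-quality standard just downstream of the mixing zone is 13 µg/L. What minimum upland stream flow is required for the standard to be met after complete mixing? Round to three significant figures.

2530 L/s

Set C_mix = 13: (Q·2.300 + 744.0·49.40) / (Q + 744.0) = 13
→ Q = 744.0·(49.40 − 13)/(13 − 2.300) = 2531 L/s.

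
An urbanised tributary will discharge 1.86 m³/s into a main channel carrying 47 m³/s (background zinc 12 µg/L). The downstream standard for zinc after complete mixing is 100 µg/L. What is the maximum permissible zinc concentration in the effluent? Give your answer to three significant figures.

At the limit, (Qr·Cr + Qe·Cₑ)/(Qr + Qe) = 100:
Cₑ = (48.86·100 − 47.00·12.00) / 1.860 = 2324 µg/L.

2320 µg/L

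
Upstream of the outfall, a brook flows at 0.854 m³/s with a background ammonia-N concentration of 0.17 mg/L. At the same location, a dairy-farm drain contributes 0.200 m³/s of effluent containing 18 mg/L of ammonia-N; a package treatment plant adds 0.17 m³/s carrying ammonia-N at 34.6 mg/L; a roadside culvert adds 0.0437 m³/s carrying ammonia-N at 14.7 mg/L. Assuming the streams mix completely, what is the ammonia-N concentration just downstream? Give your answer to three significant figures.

8.10 mg/L

Mixed concentration C = ΣQC/ΣQ = (0.8540·0.1700 + 0.2000·18.00 + 0.1700·34.60 + 0.04370·14.70) / 1.268 = 10.27/1.268 = 8.101 mg/L.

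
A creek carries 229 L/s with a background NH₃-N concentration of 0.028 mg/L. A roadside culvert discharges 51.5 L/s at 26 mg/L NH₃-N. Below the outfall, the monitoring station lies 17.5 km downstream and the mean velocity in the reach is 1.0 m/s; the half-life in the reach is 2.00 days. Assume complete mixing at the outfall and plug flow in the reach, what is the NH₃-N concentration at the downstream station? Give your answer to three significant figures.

Mass balance: C = (229.0·0.02800 + 51.50·26.00) / 280.5 = 1345/280.5 = 4.796 mg/L.
Travel time t = 17.5·1000 / 1.0 = 17500 s = 4.861 h.
Half-life 2.00 d → k = ln 2 / 2.00 = 0.3466 d⁻¹.
After decay, C = 4.796 × e^(−kt) = 4.796 × 0.9322 = 4.471 mg/L.

4.47 mg/L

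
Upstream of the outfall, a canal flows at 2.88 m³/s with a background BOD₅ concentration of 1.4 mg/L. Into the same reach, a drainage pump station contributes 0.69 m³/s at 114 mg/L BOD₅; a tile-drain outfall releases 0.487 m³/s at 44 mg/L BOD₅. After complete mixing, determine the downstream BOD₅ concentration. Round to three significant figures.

25.7 mg/L

Mass balance: C = (2.880·1.400 + 0.6900·114.0 + 0.4870·44.00) / 4.057 = 104.1/4.057 = 25.66 mg/L.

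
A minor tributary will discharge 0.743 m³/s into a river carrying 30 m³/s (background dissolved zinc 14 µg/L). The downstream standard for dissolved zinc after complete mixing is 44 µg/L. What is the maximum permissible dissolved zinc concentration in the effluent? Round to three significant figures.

1260 µg/L

At the limit, (Qr·Cr + Qe·Cₑ)/(Qr + Qe) = 44:
Cₑ = (30.74·44 − 30.00·14.00) / 0.7430 = 1255 µg/L.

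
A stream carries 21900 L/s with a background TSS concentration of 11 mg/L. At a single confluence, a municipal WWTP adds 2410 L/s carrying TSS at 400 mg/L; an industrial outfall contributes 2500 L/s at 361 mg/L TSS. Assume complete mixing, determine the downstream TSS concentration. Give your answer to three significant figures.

78.6 mg/L

Flow-weighted average: C = (21900·11.00 + 2410·400.0 + 2500·361.0) / 26810 = 2107000/26810 = 78.60 mg/L.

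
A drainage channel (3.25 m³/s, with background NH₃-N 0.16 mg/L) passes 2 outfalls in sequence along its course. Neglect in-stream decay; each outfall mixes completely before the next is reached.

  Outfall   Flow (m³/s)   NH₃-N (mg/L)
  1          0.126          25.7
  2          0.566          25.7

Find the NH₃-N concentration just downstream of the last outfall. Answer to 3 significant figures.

4.64 mg/L

After outfall 1: Q = 3.250 + 0.1260 = 3.376 m³/s; C = (3.250·0.1600 + 0.1260·25.70)/3.376 = 1.113 mg/L.
After outfall 2: Q = 3.376 + 0.5660 = 3.942 m³/s; C = (3.376·1.113 + 0.5660·25.70)/3.942 = 4.643 mg/L.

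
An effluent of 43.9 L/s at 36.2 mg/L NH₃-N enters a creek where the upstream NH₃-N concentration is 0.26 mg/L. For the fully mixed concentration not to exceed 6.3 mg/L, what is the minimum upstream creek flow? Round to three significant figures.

217 L/s

Set C_mix = 6.3: (Q·0.2600 + 43.90·36.20) / (Q + 43.90) = 6.3
→ Q = 43.90·(36.20 − 6.3)/(6.3 − 0.2600) = 217.3 L/s.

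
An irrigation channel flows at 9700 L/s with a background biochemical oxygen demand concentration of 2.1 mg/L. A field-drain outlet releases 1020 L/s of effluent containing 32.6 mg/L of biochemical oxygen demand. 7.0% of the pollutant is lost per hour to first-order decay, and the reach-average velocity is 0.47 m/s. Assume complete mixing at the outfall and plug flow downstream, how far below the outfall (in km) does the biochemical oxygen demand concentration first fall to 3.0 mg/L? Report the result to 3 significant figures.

11.9 km

Mixed concentration C = ΣQC/ΣQ = (9700·2.100 + 1020·32.60) / 10720 = 53620/10720 = 5.002 mg/L.
7.0%/h lost → k = −ln(1 − 0.07) = 0.07257 h⁻¹.
Set 5.002·exp(−k·t) = 3.0 → t = ln(5.002/3.0)/k = 25360 s = 7.045 h.
Distance = v·t = 0.47·25360 = 11920 m = 11.92 km.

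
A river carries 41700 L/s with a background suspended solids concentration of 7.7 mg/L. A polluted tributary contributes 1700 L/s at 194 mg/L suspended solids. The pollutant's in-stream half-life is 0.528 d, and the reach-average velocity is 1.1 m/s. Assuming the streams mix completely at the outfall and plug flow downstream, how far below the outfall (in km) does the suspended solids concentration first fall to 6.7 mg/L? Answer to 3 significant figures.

58.3 km

Mass balance: C = (41700·7.700 + 1700·194.0) / 43400 = 650900/43400 = 15.00 mg/L.
Half-life 0.528 d → k = ln 2 / 0.528 = 1.313 d⁻¹.
Set 15.00·exp(−k·t) = 6.7 → t = ln(15.00/6.7)/k = 53030 s = 14.73 h.
Distance = v·t = 1.1·53030 = 58330 m = 58.33 km.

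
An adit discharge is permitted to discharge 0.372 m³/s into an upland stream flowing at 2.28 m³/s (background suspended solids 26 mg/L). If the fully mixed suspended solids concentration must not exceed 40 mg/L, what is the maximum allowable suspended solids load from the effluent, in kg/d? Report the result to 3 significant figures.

Mass balance at the limit: 2.280·26.00 + 0.3720·Cₑ = 2.652·40 → Cₑ = 125.8 mg/L.
Load = 0.3720 m³/s × 125.8 g/m³ × 86 400 s/d = 4044 kg/d.

4040 kg/d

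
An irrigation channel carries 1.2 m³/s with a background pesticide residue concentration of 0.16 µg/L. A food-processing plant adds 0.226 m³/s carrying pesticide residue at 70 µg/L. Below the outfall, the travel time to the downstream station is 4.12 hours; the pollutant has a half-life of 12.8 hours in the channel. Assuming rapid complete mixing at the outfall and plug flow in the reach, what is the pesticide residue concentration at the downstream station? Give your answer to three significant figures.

After mixing, C = (1.200·0.1600 + 0.2260·70.00) / 1.426 = 16.01/1.426 = 11.23 µg/L.
Half-life 12.8 h → k = ln 2 / 12.8 = 0.05415 h⁻¹ = 1.300 d⁻¹.
Decay over the reach: 11.23·exp(−kt) = 11.23·0.8000 = 8.983 µg/L.

8.98 µg/L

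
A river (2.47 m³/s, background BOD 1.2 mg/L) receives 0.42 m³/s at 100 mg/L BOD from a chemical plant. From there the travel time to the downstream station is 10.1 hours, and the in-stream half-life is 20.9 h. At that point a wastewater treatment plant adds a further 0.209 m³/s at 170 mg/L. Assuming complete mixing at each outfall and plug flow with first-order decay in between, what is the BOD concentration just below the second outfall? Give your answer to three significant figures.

21.8 mg/L

After mixing, C = (2.470·1.200 + 0.4200·100.0) / 2.890 = 44.96/2.890 = 15.56 mg/L; combined flow 2.890 m³/s.
Half-life 20.9 h → k = ln 2 / 20.9 = 0.03316 h⁻¹ = 0.7960 d⁻¹.
Decay over the reach: 15.56·exp(−kt) = 15.56·0.7154 = 11.13 mg/L.
At the second outfall, C = (2.890·11.13 + 0.2090·170.0) / (2.890 + 0.2090) = 21.84 mg/L.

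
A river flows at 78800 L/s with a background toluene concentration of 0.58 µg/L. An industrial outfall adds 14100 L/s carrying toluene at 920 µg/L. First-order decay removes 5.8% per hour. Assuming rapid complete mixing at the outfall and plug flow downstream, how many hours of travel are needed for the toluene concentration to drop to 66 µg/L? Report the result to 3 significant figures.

After mixing, C = (78800·0.5800 + 14100·920.0) / 92900 = 13020000/92900 = 140.1 µg/L.
5.8%/h lost → k = −ln(1 − 0.058) = 0.05975 h⁻¹.
140.1·exp(−k·t) = 66 → t = ln(140.1/66)/k = 45360 s = 12.60 h.

12.6 h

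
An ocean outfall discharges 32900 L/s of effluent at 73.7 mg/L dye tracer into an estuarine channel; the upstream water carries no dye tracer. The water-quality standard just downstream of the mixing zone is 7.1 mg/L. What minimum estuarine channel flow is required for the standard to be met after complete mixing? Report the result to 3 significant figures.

Set C_mix = 7.1: (Q·0 + 32900·73.70) / (Q + 32900) = 7.1
→ Q = 32900·(73.70 − 7.1)/(7.1 − 0) = 308600 L/s.

309000 L/s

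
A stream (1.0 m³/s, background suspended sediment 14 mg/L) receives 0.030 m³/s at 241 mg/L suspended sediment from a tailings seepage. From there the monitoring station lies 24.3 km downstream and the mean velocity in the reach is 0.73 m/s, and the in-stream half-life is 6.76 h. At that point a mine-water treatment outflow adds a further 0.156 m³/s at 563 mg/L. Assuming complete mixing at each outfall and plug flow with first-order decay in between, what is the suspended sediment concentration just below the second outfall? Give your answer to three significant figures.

Mass balance: C = (1.000·14.00 + 0.03000·241.0) / 1.030 = 21.23/1.030 = 20.61 mg/L; combined flow 1.030 m³/s.
Travel time t = 24.3·1000 / 0.73 = 33290 s = 9.247 h.
Half-life 6.76 h → k = ln 2 / 6.76 = 0.1025 h⁻¹ = 2.461 d⁻¹.
After decay, C = 20.61 × e^(−kt) = 20.61 × 0.3875 = 7.986 mg/L.
Second outfall: C = (1.030·7.986 + 0.1560·563.0)/1.186 = 80.99 mg/L.

81.0 mg/L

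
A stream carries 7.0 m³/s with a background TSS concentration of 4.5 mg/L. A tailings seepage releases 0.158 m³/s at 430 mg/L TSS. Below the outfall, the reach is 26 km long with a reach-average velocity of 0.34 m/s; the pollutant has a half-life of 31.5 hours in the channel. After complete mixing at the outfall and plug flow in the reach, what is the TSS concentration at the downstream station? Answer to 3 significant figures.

Mixed concentration C = ΣQC/ΣQ = (7.000·4.500 + 0.1580·430.0) / 7.158 = 99.44/7.158 = 13.89 mg/L.
Travel time t = 26·1000 / 0.34 = 76470 s = 21.24 h.
Half-life 31.5 h → k = ln 2 / 31.5 = 0.02200 h⁻¹ = 0.5281 d⁻¹.
After decay, C = 13.89 × e^(−kt) = 13.89 × 0.6266 = 8.705 mg/L.

8.71 mg/L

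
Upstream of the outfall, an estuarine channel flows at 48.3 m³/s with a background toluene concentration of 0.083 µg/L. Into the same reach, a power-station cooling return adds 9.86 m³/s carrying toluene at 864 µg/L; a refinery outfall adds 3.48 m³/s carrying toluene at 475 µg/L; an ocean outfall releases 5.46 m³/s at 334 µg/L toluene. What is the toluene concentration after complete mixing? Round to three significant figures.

179 µg/L

After mixing, C = (48.30·0.08300 + 9.860·864.0 + 3.480·475.0 + 5.460·334.0) / 67.10 = 12000/67.10 = 178.8 µg/L.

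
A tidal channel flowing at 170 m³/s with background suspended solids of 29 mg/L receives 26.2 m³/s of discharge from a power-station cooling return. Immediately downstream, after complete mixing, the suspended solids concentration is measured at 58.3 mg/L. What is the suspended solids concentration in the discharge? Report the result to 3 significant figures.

248 mg/L

Mass balance: 170.0·29.00 + 26.20·Cₑ = 196.2·58.30
→ Cₑ = (196.2·58.30 − 170.0·29.00) / 26.20 = 248.4 mg/L.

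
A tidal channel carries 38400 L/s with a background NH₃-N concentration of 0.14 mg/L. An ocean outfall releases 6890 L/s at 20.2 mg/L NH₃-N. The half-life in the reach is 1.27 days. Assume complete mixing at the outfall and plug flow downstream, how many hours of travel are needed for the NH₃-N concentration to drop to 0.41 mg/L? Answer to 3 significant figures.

90.2 h

Mass balance: C = (38400·0.1400 + 6890·20.20) / 45290 = 144600/45290 = 3.192 mg/L.
Half-life 1.27 d → k = ln 2 / 1.27 = 0.5458 d⁻¹.
3.192·exp(−k·t) = 0.41 → t = ln(3.192/0.41)/k = 324900 s = 90.24 h.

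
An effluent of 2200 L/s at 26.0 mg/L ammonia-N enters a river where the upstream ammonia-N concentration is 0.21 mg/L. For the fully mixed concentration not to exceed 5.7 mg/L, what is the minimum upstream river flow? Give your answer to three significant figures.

8130 L/s

Set C_mix = 5.7: (Q·0.2100 + 2200·26.00) / (Q + 2200) = 5.7
→ Q = 2200·(26.00 − 5.7)/(5.7 − 0.2100) = 8135 L/s.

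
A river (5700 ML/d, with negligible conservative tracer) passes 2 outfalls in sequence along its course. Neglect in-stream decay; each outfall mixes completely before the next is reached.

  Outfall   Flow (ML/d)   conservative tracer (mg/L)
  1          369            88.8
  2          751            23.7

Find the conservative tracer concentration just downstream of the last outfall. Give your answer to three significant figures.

7.41 mg/L

Below outfall 1: Q → 6069 ML/d, C = (5700·0 + 369.0·88.80)/6069 = 5.399 mg/L.
Below outfall 2: Q → 6820 ML/d, C = (6069·5.399 + 751.0·23.70)/6820 = 7.414 mg/L.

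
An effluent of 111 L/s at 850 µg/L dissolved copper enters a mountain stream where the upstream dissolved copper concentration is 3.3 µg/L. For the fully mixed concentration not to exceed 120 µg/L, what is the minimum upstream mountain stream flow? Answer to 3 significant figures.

Set C_mix = 120: (Q·3.300 + 111.0·850.0) / (Q + 111.0) = 120
→ Q = 111.0·(850.0 − 120)/(120 − 3.300) = 694.3 L/s.

694 L/s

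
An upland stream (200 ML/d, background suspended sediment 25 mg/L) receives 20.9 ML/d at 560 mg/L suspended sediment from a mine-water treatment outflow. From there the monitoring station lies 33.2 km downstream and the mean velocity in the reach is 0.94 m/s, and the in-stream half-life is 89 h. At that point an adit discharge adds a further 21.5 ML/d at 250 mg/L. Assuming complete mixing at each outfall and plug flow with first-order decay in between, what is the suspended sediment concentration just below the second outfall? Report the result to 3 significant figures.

86.0 mg/L

Flow-weighted average: C = (200.0·25.00 + 20.90·560.0) / 220.9 = 16700/220.9 = 75.62 mg/L; combined flow 220.9 ML/d.
Travel time t = 33.2·1000 / 0.94 = 35320 s = 9.811 h.
Half-life 89 h → k = ln 2 / 89 = 0.007788 h⁻¹ = 0.1869 d⁻¹.
After decay, C = 75.62 × e^(−kt) = 75.62 × 0.9264 = 70.06 mg/L.
Second outfall: C = (220.9·70.06 + 21.50·250.0)/242.4 = 86.02 mg/L.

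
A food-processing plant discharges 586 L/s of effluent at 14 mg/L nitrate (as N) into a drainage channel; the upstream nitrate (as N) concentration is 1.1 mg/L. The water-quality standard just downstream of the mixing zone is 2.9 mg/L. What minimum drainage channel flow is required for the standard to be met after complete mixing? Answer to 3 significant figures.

3610 L/s

Set C_mix = 2.9: (Q·1.100 + 586.0·14.00) / (Q + 586.0) = 2.9
→ Q = 586.0·(14.00 − 2.9)/(2.9 − 1.100) = 3614 L/s.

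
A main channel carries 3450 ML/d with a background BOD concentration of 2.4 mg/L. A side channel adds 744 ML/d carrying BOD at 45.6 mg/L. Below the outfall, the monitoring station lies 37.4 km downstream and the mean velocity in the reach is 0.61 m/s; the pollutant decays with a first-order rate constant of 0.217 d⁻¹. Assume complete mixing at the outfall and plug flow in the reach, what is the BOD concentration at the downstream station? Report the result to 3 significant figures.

Mass balance: C = (3450·2.400 + 744.0·45.60) / 4194 = 42210/4194 = 10.06 mg/L.
Travel time t = 37.4·1000 / 0.61 = 61310 s = 17.03 h.
First-order decay: C = 10.06·exp(−k·t) = 10.06·0.8573 = 8.627 mg/L.

8.63 mg/L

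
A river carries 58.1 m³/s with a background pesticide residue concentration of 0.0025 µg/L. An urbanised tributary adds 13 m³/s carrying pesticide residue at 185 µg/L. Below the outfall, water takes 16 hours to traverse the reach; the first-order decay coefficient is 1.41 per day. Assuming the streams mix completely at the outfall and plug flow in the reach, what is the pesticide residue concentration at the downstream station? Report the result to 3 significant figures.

Flow-weighted average: C = (58.10·0.002500 + 13.00·185.0) / 71.10 = 2405/71.10 = 33.83 µg/L.
Applying C = C₀e^(−kt): 33.83 × 0.3906 = 13.21 µg/L.

13.2 µg/L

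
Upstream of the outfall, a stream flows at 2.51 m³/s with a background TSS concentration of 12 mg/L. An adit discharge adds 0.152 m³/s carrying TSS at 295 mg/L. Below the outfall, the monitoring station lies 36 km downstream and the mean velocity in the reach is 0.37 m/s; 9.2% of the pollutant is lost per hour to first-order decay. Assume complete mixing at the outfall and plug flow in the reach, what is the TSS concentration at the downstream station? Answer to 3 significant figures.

Mass balance: C = (2.510·12.00 + 0.1520·295.0) / 2.662 = 74.96/2.662 = 28.16 mg/L.
Travel time t = 36·1000 / 0.37 = 97300 s = 27.03 h.
9.2%/h lost → k = −ln(1 − 0.092) = 0.09651 h⁻¹.
First-order decay: C = 28.16·exp(−k·t) = 28.16·0.07365 = 2.074 mg/L.

2.07 mg/L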